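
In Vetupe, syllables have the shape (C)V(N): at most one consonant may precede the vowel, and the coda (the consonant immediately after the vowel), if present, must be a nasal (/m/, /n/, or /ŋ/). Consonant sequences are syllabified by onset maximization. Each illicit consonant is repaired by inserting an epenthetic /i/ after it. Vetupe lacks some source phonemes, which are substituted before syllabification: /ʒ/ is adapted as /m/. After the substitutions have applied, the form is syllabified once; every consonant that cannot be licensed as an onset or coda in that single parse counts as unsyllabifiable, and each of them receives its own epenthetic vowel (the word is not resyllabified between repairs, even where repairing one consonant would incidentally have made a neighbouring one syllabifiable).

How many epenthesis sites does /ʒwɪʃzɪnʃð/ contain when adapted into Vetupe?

After substitution the input is /mwɪʃzɪnʃð/.
The unsyllabifiable consonants are /m/, /ʃ/, /ʃ/, /ð/; each receives one epenthetic vowel.

4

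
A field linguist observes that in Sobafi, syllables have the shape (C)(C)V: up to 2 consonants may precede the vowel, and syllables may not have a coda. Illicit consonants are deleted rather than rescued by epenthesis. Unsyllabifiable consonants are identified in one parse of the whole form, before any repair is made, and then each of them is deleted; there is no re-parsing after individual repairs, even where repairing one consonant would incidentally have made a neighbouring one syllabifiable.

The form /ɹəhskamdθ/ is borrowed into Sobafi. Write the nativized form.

Syllabifying with onset maximization leaves /h/, /m/, /d/, /θ/ stranded (no codas are permitted; onsets may contain at most 2 consonants).
Deleting the stranded consonants removes /h/, /m/, /d/, /θ/.

ɹəska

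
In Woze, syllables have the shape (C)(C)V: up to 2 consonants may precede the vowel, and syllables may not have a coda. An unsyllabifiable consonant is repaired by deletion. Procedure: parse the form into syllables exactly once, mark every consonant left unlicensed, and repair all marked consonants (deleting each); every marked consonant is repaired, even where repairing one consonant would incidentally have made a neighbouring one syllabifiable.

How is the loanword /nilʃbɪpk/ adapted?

Under (C)(C)V, the unsyllabifiable consonants are /l/, /p/, /k/ (no codas are permitted; onsets may contain at most 2 consonants).
Deletion applies to /l/, /p/, /k/.

niʃbɪ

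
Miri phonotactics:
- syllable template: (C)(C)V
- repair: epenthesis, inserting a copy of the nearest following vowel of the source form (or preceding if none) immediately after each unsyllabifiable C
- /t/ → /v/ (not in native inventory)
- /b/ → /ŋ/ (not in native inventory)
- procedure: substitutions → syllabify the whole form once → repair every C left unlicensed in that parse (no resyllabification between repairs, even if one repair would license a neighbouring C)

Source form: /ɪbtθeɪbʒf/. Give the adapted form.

Substitution: /b/ → /ŋ/, /t/ → /v/, giving /ɪŋvθeɪŋʒf/.
Syllabifying with onset maximization leaves /ŋ/, /ŋ/, /ʒ/, /f/ stranded (no codas are permitted; onsets may contain at most 2 consonants).
Epenthesis after each stranded consonant: /ŋ/ → /ŋe/, /ŋ/ → /ŋɪ/, /ʒ/ → /ʒɪ/, /f/ → /fɪ/.

ɪŋevθeɪŋɪʒɪfɪ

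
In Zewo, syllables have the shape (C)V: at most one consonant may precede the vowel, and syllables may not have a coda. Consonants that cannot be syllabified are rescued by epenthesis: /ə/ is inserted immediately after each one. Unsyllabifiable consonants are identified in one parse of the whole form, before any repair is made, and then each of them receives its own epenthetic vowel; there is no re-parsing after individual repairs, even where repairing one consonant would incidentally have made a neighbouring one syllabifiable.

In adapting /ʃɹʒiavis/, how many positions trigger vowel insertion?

The unsyllabifiable consonants are /ʃ/, /ɹ/, /s/; each receives one epenthetic vowel.

3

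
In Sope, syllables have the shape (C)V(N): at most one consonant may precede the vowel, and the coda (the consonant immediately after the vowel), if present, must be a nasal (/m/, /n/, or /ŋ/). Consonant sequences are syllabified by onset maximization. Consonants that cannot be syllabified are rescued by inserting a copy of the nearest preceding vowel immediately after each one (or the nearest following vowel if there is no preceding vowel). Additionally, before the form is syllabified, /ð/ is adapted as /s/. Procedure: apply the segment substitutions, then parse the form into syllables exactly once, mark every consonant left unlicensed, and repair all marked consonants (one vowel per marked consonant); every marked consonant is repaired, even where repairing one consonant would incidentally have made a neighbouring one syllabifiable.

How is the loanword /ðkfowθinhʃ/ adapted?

Substitution: /ð/ → /s/, giving /skfowθinhʃ/.
Syllabifying with onset maximization leaves /s/, /k/, /w/, /h/, /ʃ/ stranded (only a nasal (/m/, /n/, or /ŋ/) is licensed in coda position; onsets are limited to one consonant).
Epenthesis after each stranded consonant: /s/ → /so/, /k/ → /ko/, /w/ → /wo/, /h/ → /hi/, /ʃ/ → /ʃi/.

sokofowoθinhiʃi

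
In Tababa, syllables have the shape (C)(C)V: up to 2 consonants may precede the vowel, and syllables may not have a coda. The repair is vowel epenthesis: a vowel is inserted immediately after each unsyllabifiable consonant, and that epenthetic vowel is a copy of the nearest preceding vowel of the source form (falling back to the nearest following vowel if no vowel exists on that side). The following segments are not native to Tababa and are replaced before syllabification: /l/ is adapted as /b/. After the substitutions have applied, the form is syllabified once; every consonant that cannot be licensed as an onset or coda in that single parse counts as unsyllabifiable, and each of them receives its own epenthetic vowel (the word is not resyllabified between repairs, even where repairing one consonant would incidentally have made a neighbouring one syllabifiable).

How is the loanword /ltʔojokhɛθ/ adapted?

Substitution: /l/ → /b/, giving /btʔojokhɛθ/.
Syllabifying with onset maximization leaves /b/, /θ/ stranded (no codas are permitted; onsets may contain at most 2 consonants).
Epenthesis after each stranded consonant: /b/ → /bo/, /θ/ → /θɛ/.

botʔojokhɛθɛ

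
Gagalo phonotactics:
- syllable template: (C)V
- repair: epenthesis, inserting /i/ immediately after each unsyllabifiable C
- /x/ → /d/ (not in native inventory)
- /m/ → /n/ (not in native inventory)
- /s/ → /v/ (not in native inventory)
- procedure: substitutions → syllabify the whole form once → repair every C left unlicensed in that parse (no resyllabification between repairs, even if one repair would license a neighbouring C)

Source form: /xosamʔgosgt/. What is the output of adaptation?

Substitution: /x/ → /d/, /s/ → /v/, /m/ → /n/, giving /dovanʔgovgt/.
Under (C)V, the unsyllabifiable consonants are /n/, /ʔ/, /v/, /g/, /t/ (no codas are permitted; onsets are limited to one consonant).
Each unlicensed consonant becomes the onset of a new syllable: /n/ → /ni/, /ʔ/ → /ʔi/, /v/ → /vi/, /g/ → /gi/, /t/ → /ti/.

dovaniʔigovigiti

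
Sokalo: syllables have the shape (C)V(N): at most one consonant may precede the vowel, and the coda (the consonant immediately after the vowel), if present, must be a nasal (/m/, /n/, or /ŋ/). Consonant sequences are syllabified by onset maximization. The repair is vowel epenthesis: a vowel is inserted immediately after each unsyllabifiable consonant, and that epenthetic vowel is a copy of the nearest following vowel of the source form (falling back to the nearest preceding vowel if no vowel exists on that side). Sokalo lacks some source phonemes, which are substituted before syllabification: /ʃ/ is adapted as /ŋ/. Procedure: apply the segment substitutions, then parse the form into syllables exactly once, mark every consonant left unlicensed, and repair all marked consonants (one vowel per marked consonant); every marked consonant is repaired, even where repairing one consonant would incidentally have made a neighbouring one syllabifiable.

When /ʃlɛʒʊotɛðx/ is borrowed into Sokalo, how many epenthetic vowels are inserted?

3

After substitution the input is /ŋlɛʒʊotɛðx/.
The unsyllabifiable consonants are /ŋ/, /ð/, /x/; each receives one epenthetic vowel.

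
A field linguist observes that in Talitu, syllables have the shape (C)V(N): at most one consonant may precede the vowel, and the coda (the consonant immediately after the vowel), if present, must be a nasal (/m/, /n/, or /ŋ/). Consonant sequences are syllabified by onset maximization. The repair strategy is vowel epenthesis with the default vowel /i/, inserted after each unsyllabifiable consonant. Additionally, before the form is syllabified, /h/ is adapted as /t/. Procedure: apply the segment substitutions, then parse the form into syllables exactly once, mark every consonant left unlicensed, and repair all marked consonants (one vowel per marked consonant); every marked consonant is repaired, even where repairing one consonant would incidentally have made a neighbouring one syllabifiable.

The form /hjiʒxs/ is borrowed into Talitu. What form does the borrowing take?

Substitution: /h/ → /t/, giving /tjiʒxs/.
The consonants /t/, /ʒ/, /x/, /s/ cannot be parsed into a legal (C)V(N) syllable (only a nasal (/m/, /n/, or /ŋ/) is licensed in coda position; onsets are limited to one consonant).
Each unlicensed consonant becomes the onset of a new syllable: /t/ → /ti/, /ʒ/ → /ʒi/, /x/ → /xi/, /s/ → /si/.

tijiʒixisi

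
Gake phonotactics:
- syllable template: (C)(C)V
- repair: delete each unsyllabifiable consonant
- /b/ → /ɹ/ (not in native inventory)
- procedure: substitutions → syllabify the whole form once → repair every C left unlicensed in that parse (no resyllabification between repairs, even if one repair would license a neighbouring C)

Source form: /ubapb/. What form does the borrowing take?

Substitution: /b/ → /ɹ/, giving /uɹapɹ/.
The consonants /p/, /ɹ/ cannot be parsed into a legal (C)(C)V syllable (no codas are permitted; onsets may contain at most 2 consonants).
Deletion applies to /p/, /ɹ/.

uɹa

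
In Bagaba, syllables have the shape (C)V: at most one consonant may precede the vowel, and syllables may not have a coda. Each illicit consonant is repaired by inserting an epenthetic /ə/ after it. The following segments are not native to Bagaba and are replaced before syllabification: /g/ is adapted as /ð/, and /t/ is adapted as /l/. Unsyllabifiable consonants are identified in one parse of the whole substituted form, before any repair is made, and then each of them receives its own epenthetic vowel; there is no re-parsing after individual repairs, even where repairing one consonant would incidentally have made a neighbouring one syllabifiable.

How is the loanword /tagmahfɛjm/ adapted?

laðəmahəfɛjəmə

Substitution: /t/ → /l/, /g/ → /ð/, giving /laðmahfɛjm/.
Syllabifying with onset maximization leaves /ð/, /h/, /j/, /m/ stranded (no codas are permitted; onsets are limited to one consonant).
Epenthesis after each stranded consonant: /ð/ → /ðə/, /h/ → /hə/, /j/ → /jə/, /m/ → /mə/.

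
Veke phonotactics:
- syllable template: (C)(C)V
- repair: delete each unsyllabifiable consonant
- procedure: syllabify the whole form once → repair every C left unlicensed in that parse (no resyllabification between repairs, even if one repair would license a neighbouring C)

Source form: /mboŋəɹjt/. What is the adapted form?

Under (C)(C)V, the unsyllabifiable consonants are /ɹ/, /j/, /t/ (no codas are permitted; onsets may contain at most 2 consonants).
Deleting the stranded consonants removes /ɹ/, /j/, /t/.

mboŋə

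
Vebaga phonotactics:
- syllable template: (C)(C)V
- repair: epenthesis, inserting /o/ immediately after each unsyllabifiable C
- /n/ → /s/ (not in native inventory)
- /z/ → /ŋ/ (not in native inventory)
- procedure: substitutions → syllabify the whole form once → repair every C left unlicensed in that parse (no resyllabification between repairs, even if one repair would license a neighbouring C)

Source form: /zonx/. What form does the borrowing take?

Substitution: /z/ → /ŋ/, /n/ → /s/, giving /ŋosx/.
Syllabifying with onset maximization leaves /s/, /x/ stranded (no codas are permitted; onsets may contain at most 2 consonants).
Each unlicensed consonant becomes the onset of a new syllable: /s/ → /so/, /x/ → /xo/.

ŋosoxo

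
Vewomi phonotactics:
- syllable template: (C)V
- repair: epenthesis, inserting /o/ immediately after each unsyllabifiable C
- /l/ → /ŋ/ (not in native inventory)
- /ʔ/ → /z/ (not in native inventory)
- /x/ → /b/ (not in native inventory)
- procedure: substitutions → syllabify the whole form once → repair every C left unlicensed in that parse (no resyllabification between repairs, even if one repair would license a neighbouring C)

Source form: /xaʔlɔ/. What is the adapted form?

bazoŋɔ

Substitution: /x/ → /b/, /ʔ/ → /z/, /l/ → /ŋ/, giving /bazŋɔ/.
The consonants /z/ cannot be parsed into a legal (C)V syllable (no codas are permitted; onsets are limited to one consonant).
Each unlicensed consonant becomes the onset of a new syllable: /z/ → /zo/.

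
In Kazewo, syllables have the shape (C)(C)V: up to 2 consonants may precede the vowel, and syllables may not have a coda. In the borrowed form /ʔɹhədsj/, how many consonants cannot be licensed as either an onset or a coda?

4

Under (C)(C)V, the unsyllabifiable consonants are /ʔ/, /d/, /s/, /j/ (no codas are permitted; onsets may contain at most 2 consonants).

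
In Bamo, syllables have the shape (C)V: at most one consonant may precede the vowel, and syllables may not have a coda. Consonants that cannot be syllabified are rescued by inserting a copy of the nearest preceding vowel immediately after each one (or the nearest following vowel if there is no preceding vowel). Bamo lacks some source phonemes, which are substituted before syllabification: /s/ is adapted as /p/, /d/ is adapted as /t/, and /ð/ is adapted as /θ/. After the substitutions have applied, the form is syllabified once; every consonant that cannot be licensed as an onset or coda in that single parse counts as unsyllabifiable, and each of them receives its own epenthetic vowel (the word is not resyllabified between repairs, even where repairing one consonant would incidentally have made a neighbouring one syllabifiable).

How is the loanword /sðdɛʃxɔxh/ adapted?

Substitution: /s/ → /p/, /ð/ → /θ/, /d/ → /t/, giving /pθtɛʃxɔxh/.
Syllabifying with onset maximization leaves /p/, /θ/, /ʃ/, /x/, /h/ stranded (no codas are permitted; onsets are limited to one consonant).
Inserting the epenthetic vowel yields /p/ → /pɛ/, /θ/ → /θɛ/, /ʃ/ → /ʃɛ/, /x/ → /xɔ/, /h/ → /hɔ/.

pɛθɛtɛʃɛxɔxɔhɔ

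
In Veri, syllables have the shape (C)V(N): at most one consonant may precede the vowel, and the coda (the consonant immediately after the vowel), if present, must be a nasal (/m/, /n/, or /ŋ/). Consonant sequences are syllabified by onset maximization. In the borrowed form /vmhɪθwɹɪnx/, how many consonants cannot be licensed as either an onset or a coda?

The consonants /v/, /m/, /θ/, /w/, /x/ cannot be parsed into a legal (C)V(N) syllable (only a nasal (/m/, /n/, or /ŋ/) is licensed in coda position; onsets are limited to one consonant).

5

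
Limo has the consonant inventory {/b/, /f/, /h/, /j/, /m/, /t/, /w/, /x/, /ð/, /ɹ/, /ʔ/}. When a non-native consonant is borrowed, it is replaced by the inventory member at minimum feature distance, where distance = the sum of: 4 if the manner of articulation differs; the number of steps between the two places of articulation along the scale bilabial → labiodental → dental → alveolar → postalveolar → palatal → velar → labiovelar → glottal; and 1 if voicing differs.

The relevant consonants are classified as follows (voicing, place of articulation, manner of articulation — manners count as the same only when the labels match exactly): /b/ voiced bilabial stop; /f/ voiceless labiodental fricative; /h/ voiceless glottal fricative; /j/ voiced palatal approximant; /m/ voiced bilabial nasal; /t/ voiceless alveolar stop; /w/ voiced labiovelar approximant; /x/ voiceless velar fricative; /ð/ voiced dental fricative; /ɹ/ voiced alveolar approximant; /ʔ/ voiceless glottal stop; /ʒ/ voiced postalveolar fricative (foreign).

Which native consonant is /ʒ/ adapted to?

/ð/ is closest: same manner (fricative), place distance 2 (postalveolar→dental), same voicing; total 2. Next closest is /x/ at distance 3.

ð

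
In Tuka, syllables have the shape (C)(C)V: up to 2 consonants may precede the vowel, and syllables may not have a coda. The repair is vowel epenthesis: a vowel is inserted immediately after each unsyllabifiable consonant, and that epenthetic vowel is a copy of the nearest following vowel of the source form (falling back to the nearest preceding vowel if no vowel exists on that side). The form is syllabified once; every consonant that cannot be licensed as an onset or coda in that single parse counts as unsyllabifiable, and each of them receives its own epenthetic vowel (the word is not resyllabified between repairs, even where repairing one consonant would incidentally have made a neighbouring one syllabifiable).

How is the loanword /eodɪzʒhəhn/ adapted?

Syllabifying with onset maximization leaves /z/, /h/, /n/ stranded (no codas are permitted; onsets may contain at most 2 consonants).
Each unlicensed consonant becomes the onset of a new syllable: /z/ → /zə/, /h/ → /hə/, /n/ → /nə/.

eodɪzəʒhəhənə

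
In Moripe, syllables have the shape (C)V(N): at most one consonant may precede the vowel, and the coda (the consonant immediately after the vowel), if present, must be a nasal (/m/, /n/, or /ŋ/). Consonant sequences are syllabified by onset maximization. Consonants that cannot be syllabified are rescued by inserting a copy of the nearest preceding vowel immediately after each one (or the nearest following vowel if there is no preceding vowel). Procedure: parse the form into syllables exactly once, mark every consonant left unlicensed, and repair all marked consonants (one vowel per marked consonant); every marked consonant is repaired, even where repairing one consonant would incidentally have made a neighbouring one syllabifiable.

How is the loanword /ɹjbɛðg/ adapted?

Syllabifying with onset maximization leaves /ɹ/, /j/, /ð/, /g/ stranded (only a nasal (/m/, /n/, or /ŋ/) is licensed in coda position; onsets are limited to one consonant).
Epenthesis after each stranded consonant: /ɹ/ → /ɹɛ/, /j/ → /jɛ/, /ð/ → /ðɛ/, /g/ → /gɛ/.

ɹɛjɛbɛðɛgɛ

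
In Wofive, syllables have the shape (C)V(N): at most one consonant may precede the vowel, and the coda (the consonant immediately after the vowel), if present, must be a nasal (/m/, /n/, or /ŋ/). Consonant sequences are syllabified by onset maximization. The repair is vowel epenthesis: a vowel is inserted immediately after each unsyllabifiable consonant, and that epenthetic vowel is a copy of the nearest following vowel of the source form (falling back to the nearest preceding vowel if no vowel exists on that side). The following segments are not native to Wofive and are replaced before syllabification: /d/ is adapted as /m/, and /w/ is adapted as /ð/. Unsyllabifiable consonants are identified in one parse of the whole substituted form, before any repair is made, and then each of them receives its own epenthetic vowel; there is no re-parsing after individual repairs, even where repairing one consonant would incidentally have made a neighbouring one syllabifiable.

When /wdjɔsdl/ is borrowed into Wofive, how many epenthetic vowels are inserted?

5

After substitution the input is /ðmjɔsml/.
The unsyllabifiable consonants are /ð/, /m/, /s/, /m/, /l/; each receives one epenthetic vowel.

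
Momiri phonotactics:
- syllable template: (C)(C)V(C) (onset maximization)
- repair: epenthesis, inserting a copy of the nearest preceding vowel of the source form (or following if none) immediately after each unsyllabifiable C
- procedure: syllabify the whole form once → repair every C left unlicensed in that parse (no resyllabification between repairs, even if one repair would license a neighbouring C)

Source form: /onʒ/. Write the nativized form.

Syllabifying with onset maximization leaves /ʒ/ stranded (at most one coda consonant is licensed; onsets may contain at most 2 consonants).
Each unlicensed consonant becomes the onset of a new syllable: /ʒ/ → /ʒo/.

onʒo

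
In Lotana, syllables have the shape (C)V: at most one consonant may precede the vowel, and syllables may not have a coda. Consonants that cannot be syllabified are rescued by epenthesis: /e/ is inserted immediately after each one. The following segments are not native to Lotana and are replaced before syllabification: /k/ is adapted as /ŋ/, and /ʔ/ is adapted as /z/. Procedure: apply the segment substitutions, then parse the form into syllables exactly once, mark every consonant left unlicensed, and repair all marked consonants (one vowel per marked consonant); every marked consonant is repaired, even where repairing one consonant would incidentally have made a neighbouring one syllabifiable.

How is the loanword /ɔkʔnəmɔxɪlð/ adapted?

ɔŋezenəmɔxɪleðe

Substitution: /k/ → /ŋ/, /ʔ/ → /z/, giving /ɔŋznəmɔxɪlð/.
Syllabifying with onset maximization leaves /ŋ/, /z/, /l/, /ð/ stranded (no codas are permitted; onsets are limited to one consonant).
Each unlicensed consonant becomes the onset of a new syllable: /ŋ/ → /ŋe/, /z/ → /ze/, /l/ → /le/, /ð/ → /ðe/.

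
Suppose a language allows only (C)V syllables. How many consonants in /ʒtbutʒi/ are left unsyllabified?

Syllabifying with onset maximization leaves /ʒ/, /t/, /t/ stranded (no codas are permitted; onsets are limited to one consonant).

3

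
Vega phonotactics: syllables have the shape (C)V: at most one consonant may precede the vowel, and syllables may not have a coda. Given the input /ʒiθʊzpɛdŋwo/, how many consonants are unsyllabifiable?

3

The consonants /z/, /d/, /ŋ/ cannot be parsed into a legal (C)V syllable (no codas are permitted; onsets are limited to one consonant).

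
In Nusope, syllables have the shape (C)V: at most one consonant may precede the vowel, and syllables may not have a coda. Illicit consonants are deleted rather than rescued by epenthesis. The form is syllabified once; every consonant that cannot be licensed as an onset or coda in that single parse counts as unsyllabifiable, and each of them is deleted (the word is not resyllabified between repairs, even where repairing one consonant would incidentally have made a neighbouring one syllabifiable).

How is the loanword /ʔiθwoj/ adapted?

ʔiwo

The consonants /θ/, /j/ cannot be parsed into a legal (C)V syllable (no codas are permitted; onsets are limited to one consonant).
Each unlicensed consonant is deleted: /θ/, /j/.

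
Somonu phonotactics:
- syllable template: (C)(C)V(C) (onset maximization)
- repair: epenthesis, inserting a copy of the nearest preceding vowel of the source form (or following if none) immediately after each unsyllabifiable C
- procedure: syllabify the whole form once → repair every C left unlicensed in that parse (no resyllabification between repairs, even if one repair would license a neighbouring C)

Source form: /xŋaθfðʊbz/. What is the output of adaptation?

Under (C)(C)V(C), the unsyllabifiable consonants are /z/ (at most one coda consonant is licensed; onsets may contain at most 2 consonants).
Each unlicensed consonant becomes the onset of a new syllable: /z/ → /zʊ/.

xŋaθfðʊbzʊ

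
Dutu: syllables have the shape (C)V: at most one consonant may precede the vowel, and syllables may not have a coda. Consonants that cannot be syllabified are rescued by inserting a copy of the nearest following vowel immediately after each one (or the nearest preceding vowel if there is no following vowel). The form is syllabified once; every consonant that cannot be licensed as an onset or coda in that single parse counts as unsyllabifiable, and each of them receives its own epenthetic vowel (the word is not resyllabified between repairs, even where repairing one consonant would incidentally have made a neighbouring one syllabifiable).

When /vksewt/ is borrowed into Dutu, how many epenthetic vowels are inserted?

The unsyllabifiable consonants are /v/, /k/, /w/, /t/; each receives one epenthetic vowel.

4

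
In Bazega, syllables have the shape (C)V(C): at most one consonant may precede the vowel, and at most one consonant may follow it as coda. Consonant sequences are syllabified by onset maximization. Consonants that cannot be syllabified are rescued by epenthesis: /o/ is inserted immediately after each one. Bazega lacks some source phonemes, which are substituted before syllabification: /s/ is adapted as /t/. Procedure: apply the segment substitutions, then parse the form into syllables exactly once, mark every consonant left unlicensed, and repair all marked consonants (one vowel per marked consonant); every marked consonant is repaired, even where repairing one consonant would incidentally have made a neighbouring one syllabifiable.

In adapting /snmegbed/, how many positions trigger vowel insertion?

2

After substitution the input is /tnmegbed/.
The unsyllabifiable consonants are /t/, /n/; each receives one epenthetic vowel.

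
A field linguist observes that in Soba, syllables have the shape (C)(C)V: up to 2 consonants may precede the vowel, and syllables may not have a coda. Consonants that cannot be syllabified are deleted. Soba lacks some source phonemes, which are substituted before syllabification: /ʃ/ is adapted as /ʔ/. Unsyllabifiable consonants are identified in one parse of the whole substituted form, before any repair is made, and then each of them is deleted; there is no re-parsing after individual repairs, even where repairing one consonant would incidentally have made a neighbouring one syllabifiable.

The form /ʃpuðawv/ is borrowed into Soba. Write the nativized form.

ʔpuða

Substitution: /ʃ/ → /ʔ/, giving /ʔpuðawv/.
The consonants /w/, /v/ cannot be parsed into a legal (C)(C)V syllable (no codas are permitted; onsets may contain at most 2 consonants).
Deletion applies to /w/, /v/.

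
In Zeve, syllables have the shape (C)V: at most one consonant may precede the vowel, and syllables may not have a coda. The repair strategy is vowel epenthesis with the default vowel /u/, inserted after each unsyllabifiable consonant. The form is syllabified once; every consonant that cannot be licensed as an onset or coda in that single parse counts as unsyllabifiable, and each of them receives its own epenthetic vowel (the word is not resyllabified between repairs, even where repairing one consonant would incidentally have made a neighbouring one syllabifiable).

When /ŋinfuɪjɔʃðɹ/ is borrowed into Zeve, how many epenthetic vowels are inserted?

The unsyllabifiable consonants are /n/, /ʃ/, /ð/, /ɹ/; each receives one epenthetic vowel.

4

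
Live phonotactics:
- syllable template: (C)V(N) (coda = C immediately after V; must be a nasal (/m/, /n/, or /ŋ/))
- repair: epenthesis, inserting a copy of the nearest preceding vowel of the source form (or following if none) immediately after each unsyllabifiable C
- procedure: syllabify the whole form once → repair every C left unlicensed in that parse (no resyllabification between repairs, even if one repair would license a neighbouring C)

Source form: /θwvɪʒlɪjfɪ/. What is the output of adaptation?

The consonants /θ/, /w/, /ʒ/, /j/ cannot be parsed into a legal (C)V(N) syllable (only a nasal (/m/, /n/, or /ŋ/) is licensed in coda position; onsets are limited to one consonant).
Epenthesis after each stranded consonant: /θ/ → /θɪ/, /w/ → /wɪ/, /ʒ/ → /ʒɪ/, /j/ → /jɪ/.

θɪwɪvɪʒɪlɪjɪfɪ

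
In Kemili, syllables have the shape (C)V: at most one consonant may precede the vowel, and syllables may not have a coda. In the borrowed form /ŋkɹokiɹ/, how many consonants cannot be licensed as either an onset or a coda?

3

The consonants /ŋ/, /k/, /ɹ/ cannot be parsed into a legal (C)V syllable (no codas are permitted; onsets are limited to one consonant).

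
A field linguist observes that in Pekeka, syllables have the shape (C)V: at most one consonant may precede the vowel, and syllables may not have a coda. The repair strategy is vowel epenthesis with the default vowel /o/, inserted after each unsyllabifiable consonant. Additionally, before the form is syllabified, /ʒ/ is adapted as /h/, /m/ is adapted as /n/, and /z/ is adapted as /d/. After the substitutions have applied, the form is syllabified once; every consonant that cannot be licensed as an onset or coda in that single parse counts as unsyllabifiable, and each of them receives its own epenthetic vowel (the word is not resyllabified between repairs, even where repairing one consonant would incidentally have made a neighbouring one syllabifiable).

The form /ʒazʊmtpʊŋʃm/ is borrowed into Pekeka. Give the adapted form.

hadʊnotopʊŋoʃono

Substitution: /ʒ/ → /h/, /z/ → /d/, /m/ → /n/, giving /hadʊntpʊŋʃn/.
Under (C)V, the unsyllabifiable consonants are /n/, /t/, /ŋ/, /ʃ/, /n/ (no codas are permitted; onsets are limited to one consonant).
Epenthesis after each stranded consonant: /n/ → /no/, /t/ → /to/, /ŋ/ → /ŋo/, /ʃ/ → /ʃo/, /n/ → /no/.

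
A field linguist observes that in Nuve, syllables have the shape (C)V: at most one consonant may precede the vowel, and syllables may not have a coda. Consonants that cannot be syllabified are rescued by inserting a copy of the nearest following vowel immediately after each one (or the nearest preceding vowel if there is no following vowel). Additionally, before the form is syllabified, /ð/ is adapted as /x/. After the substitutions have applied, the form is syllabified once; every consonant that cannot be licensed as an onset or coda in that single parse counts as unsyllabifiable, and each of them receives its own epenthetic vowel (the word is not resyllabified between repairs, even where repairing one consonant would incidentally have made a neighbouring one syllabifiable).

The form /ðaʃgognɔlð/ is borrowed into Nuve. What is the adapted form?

Substitution: /ð/ → /x/, giving /xaʃgognɔlx/.
Syllabifying with onset maximization leaves /ʃ/, /g/, /l/, /x/ stranded (no codas are permitted; onsets are limited to one consonant).
Inserting the epenthetic vowel yields /ʃ/ → /ʃo/, /g/ → /gɔ/, /l/ → /lɔ/, /x/ → /xɔ/.

xaʃogogɔnɔlɔxɔ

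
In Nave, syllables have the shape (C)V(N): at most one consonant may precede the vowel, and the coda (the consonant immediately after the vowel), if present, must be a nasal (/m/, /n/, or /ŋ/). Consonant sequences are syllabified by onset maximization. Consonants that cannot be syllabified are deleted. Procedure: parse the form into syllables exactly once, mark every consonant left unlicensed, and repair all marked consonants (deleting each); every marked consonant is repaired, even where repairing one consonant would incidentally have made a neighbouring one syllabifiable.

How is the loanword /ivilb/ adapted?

Syllabifying with onset maximization leaves /l/, /b/ stranded (only a nasal (/m/, /n/, or /ŋ/) is licensed in coda position; onsets are limited to one consonant).
Deleting the stranded consonants removes /l/, /b/.

ivi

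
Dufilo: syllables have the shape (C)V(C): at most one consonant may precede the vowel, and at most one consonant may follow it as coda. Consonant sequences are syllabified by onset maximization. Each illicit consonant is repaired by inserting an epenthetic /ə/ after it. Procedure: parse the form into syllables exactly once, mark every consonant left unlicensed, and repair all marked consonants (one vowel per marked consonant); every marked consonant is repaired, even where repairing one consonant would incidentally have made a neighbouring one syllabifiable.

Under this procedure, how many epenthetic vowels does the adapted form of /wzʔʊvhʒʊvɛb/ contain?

3

The unsyllabifiable consonants are /w/, /z/, /h/; each receives one epenthetic vowel.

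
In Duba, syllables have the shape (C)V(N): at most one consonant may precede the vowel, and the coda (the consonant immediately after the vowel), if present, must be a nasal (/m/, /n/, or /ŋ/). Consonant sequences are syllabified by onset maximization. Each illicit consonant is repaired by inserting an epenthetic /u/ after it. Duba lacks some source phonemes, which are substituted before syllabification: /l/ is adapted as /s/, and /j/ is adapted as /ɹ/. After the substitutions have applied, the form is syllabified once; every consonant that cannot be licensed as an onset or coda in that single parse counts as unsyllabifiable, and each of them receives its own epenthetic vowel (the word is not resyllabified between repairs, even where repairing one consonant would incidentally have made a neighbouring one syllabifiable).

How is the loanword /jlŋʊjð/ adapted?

ɹusuŋʊɹuðu

Substitution: /j/ → /ɹ/, /l/ → /s/, giving /ɹsŋʊɹð/.
The consonants /ɹ/, /s/, /ɹ/, /ð/ cannot be parsed into a legal (C)V(N) syllable (only a nasal (/m/, /n/, or /ŋ/) is licensed in coda position; onsets are limited to one consonant).
Epenthesis after each stranded consonant: /ɹ/ → /ɹu/, /s/ → /su/, /ɹ/ → /ɹu/, /ð/ → /ðu/.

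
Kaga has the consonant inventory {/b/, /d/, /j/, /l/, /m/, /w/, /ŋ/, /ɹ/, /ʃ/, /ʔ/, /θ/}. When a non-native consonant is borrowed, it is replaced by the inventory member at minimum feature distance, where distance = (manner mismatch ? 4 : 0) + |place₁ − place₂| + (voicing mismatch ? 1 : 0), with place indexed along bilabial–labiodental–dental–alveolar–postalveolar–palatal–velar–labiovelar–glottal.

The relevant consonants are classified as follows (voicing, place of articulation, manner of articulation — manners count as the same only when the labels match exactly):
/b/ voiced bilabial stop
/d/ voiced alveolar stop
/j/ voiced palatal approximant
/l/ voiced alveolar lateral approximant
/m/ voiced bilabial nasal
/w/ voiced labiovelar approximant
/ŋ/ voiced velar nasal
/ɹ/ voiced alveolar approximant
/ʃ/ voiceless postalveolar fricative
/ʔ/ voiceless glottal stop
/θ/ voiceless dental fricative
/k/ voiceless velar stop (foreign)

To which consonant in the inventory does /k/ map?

/ʔ/ is closest: same manner (stop), place distance 2 (velar→glottal), same voicing; total 2. Next closest is /d/ at distance 4.

ʔ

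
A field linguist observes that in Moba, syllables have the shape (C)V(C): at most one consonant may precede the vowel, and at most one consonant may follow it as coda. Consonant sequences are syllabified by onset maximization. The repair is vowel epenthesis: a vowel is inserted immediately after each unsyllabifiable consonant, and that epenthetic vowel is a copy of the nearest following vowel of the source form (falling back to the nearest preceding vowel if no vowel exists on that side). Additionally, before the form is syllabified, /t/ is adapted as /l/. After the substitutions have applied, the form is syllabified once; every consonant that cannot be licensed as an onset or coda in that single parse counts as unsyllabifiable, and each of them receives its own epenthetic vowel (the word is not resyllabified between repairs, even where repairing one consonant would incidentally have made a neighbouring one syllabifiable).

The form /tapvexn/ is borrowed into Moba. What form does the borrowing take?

Substitution: /t/ → /l/, giving /lapvexn/.
Syllabifying with onset maximization leaves /n/ stranded (at most one coda consonant is licensed; onsets are limited to one consonant).
Epenthesis after each stranded consonant: /n/ → /ne/.

lapvexne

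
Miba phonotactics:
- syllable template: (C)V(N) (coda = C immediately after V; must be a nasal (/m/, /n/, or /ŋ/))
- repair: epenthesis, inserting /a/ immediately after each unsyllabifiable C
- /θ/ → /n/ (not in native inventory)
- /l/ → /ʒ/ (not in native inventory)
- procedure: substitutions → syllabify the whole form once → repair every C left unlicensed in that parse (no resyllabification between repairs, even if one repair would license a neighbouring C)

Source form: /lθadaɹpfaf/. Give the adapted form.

Substitution: /l/ → /ʒ/, /θ/ → /n/, giving /ʒnadaɹpfaf/.
The consonants /ʒ/, /ɹ/, /p/, /f/ cannot be parsed into a legal (C)V(N) syllable (only a nasal (/m/, /n/, or /ŋ/) is licensed in coda position; onsets are limited to one consonant).
Epenthesis after each stranded consonant: /ʒ/ → /ʒa/, /ɹ/ → /ɹa/, /p/ → /pa/, /f/ → /fa/.

ʒanadaɹapafafa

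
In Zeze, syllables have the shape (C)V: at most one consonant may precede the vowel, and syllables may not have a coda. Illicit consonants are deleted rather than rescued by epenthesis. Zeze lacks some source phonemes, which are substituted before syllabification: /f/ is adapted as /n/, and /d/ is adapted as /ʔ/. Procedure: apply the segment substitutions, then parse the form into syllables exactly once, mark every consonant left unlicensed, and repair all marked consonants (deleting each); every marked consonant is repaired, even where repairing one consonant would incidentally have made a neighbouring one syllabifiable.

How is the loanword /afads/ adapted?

Substitution: /f/ → /n/, /d/ → /ʔ/, giving /anaʔs/.
Syllabifying with onset maximization leaves /ʔ/, /s/ stranded (no codas are permitted; onsets are limited to one consonant).
Deleting the stranded consonants removes /ʔ/, /s/.

ana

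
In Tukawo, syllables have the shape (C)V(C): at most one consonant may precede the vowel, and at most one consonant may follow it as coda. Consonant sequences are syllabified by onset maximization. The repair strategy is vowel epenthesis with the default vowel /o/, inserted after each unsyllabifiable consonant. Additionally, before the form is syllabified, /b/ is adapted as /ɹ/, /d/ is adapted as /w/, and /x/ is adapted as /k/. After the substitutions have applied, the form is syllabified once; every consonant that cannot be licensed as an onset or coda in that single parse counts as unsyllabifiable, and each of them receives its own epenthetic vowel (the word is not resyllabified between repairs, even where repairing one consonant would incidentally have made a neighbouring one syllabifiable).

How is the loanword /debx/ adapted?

Substitution: /d/ → /w/, /b/ → /ɹ/, /x/ → /k/, giving /weɹk/.
The consonants /k/ cannot be parsed into a legal (C)V(C) syllable (at most one coda consonant is licensed; onsets are limited to one consonant).
Epenthesis after each stranded consonant: /k/ → /ko/.

weɹko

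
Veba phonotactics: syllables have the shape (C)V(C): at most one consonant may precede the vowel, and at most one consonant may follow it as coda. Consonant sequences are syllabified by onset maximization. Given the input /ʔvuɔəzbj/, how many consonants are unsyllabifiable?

Syllabifying with onset maximization leaves /ʔ/, /b/, /j/ stranded (at most one coda consonant is licensed; onsets are limited to one consonant).

3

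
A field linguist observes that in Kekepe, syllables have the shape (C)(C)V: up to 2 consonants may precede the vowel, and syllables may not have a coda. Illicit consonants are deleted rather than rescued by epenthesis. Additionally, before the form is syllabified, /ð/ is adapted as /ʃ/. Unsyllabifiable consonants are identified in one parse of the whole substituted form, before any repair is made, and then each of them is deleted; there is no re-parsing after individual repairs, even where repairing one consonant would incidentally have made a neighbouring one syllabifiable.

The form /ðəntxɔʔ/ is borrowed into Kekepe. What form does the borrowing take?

Substitution: /ð/ → /ʃ/, giving /ʃəntxɔʔ/.
The consonants /n/, /ʔ/ cannot be parsed into a legal (C)(C)V syllable (no codas are permitted; onsets may contain at most 2 consonants).
Each unlicensed consonant is deleted: /n/, /ʔ/.

ʃətxɔ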